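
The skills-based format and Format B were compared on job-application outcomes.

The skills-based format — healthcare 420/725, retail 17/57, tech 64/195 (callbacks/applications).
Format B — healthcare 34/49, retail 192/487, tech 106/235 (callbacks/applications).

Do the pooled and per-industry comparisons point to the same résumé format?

No

Healthcare: the skills-based format 420/725 = 57.9%, Format B 34/49 = 69.4% → Format B
Retail: the skills-based format 17/57 = 29.8%, Format B 192/487 = 39.4% → Format B
Tech: the skills-based format 64/195 = 32.8%, Format B 106/235 = 45.1% → Format B
Overall: the skills-based format 501/977 = 51.3%, Format B 332/771 = 43.1% → the skills-based format
Format B wins each industry group but the skills-based format wins overall — the comparison reverses. Format B's applications skew toward retail, which has a lower base rate.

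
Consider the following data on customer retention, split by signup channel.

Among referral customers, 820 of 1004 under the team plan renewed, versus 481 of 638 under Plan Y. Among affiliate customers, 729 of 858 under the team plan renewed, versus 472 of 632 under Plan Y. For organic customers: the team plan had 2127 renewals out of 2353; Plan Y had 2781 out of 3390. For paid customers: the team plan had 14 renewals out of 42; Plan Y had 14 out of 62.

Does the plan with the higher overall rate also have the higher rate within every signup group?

Yes

Referral: the team plan 820/1004 = 81.7%, Plan Y 481/638 = 75.4% → the team plan
Affiliate: the team plan 729/858 = 85.0%, Plan Y 472/632 = 74.7% → the team plan
Organic: the team plan 2127/2353 = 90.4%, Plan Y 2781/3390 = 82.0% → the team plan
Paid: the team plan 14/42 = 33.3%, Plan Y 14/62 = 22.6% → the team plan
Overall: the team plan 3690/4257 = 86.7%, Plan Y 3748/4722 = 79.4% → the team plan
The team plan wins overall and in every signup group — no reversal.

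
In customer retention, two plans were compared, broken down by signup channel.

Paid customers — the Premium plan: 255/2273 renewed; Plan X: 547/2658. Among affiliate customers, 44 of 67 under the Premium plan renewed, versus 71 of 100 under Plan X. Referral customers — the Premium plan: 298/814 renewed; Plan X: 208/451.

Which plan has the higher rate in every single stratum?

Paid: the Premium plan 255/2273 = 11.2%, Plan X 547/2658 = 20.6% → Plan X
Affiliate: the Premium plan 44/67 = 65.7%, Plan X 71/100 = 71.0% → Plan X
Referral: the Premium plan 298/814 = 36.6%, Plan X 208/451 = 46.1% → Plan X
Plan X has the higher rate in all 3 groups.

Plan X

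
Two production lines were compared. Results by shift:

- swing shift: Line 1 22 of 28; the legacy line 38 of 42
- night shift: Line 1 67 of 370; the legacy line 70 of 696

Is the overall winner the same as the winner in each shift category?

No

Swing shift: Line 1 22/28 = 78.6%, the legacy line 38/42 = 90.5% → the legacy line
Night shift: Line 1 67/370 = 18.1%, the legacy line 70/696 = 10.1% → Line 1
Overall: Line 1 89/398 = 22.4%, the legacy line 108/738 = 14.6% → Line 1
Neither sweeps: Line 1 wins 1 of 2 groups, the legacy line wins 1. Line 1 wins overall but not every group — no Simpson reversal.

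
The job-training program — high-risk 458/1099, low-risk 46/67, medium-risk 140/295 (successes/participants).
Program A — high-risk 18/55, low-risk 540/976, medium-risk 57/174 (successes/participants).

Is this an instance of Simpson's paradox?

High-risk: the job-training program 458/1099 = 41.7%, Program A 18/55 = 32.7% → the job-training program
Low-risk: the job-training program 46/67 = 68.7%, Program A 540/976 = 55.3% → the job-training program
Medium-risk: the job-training program 140/295 = 47.5%, Program A 57/174 = 32.8% → the job-training program
Overall: the job-training program 644/1461 = 44.1%, Program A 615/1205 = 51.0% → Program A
The job-training program wins each risk group but Program A wins overall — the comparison reverses. The job-training program's participants skew toward high-risk, which has a lower base rate.

Yes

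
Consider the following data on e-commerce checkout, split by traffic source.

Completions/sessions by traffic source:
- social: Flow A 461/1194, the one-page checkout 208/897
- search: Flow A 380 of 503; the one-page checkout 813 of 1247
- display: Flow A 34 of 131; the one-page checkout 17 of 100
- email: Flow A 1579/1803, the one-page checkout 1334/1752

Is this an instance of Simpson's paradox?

Social: Flow A 461/1194 = 38.6%, the one-page checkout 208/897 = 23.2% → Flow A
Search: Flow A 380/503 = 75.5%, the one-page checkout 813/1247 = 65.2% → Flow A
Display: Flow A 34/131 = 26.0%, the one-page checkout 17/100 = 17.0% → Flow A
Email: Flow A 1579/1803 = 87.6%, the one-page checkout 1334/1752 = 76.1% → Flow A
Overall: Flow A 2454/3631 = 67.6%, the one-page checkout 2372/3996 = 59.4% → Flow A
Flow A wins overall and in every traffic group — no reversal.

No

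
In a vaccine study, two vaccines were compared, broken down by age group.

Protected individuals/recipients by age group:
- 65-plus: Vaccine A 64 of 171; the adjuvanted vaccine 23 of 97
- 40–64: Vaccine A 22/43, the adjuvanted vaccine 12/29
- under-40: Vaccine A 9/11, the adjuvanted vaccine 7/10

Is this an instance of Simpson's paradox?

65-plus: Vaccine A 64/171 = 37.4%, the adjuvanted vaccine 23/97 = 23.7% → Vaccine A
40–64: Vaccine A 22/43 = 51.2%, the adjuvanted vaccine 12/29 = 41.4% → Vaccine A
Under-40: Vaccine A 9/11 = 81.8%, the adjuvanted vaccine 7/10 = 70.0% → Vaccine A
Overall: Vaccine A 95/225 = 42.2%, the adjuvanted vaccine 42/136 = 30.9% → Vaccine A
Vaccine A wins overall and in every age group — no reversal.

No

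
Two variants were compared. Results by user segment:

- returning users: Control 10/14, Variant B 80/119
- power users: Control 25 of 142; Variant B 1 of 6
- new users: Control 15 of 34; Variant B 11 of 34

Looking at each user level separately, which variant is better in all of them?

Control

Returning users: Control 10/14 = 71.4%, Variant B 80/119 = 67.2% → Control
Power users: Control 25/142 = 17.6%, Variant B 1/6 = 16.7% → Control
New users: Control 15/34 = 44.1%, Variant B 11/34 = 32.4% → Control
Control has the higher rate in all 3 groups.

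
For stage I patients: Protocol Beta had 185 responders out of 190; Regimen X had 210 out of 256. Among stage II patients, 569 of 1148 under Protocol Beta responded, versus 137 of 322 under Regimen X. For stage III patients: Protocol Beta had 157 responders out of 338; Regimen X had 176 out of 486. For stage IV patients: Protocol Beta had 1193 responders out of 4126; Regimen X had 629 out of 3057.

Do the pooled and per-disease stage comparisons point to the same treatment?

Yes

Stage I: Protocol Beta 185/190 = 97.4%, Regimen X 210/256 = 82.0% → Protocol Beta
Stage II: Protocol Beta 569/1148 = 49.6%, Regimen X 137/322 = 42.5% → Protocol Beta
Stage III: Protocol Beta 157/338 = 46.4%, Regimen X 176/486 = 36.2% → Protocol Beta
Stage IV: Protocol Beta 1193/4126 = 28.9%, Regimen X 629/3057 = 20.6% → Protocol Beta
Overall: Protocol Beta 2104/5802 = 36.3%, Regimen X 1152/4121 = 28.0% → Protocol Beta
Protocol Beta wins overall and in every disease group — no reversal.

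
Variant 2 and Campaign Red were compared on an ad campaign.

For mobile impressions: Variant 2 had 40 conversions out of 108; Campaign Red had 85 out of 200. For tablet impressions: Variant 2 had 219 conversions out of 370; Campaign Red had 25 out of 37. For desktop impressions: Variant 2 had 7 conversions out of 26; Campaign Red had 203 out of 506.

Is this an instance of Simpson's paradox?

Mobile: Variant 2 40/108 = 37.0%, Campaign Red 85/200 = 42.5% → Campaign Red
Tablet: Variant 2 219/370 = 59.2%, Campaign Red 25/37 = 67.6% → Campaign Red
Desktop: Variant 2 7/26 = 26.9%, Campaign Red 203/506 = 40.1% → Campaign Red
Overall: Variant 2 266/504 = 52.8%, Campaign Red 313/743 = 42.1% → Variant 2
Campaign Red wins each device group but Variant 2 wins overall — the comparison reverses. Campaign Red's impressions skew toward desktop, which has a lower base rate.

Yes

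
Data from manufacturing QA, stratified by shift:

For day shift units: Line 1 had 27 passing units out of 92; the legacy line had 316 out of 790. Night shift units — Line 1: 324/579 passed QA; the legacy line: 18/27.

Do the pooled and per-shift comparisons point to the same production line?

No

Day shift: Line 1 27/92 = 29.3%, the legacy line 316/790 = 40.0% → the legacy line
Night shift: Line 1 324/579 = 56.0%, the legacy line 18/27 = 66.7% → the legacy line
Overall: Line 1 351/671 = 52.3%, the legacy line 334/817 = 40.9% → Line 1
The legacy line wins each shift group but Line 1 wins overall — the comparison reverses. The legacy line's units skew toward day shift, which has a lower base rate.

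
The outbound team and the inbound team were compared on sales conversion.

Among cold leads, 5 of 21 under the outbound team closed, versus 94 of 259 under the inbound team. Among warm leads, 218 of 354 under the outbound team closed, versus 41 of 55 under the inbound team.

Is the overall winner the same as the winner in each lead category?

No

Cold: the outbound team 5/21 = 23.8%, the inbound team 94/259 = 36.3% → the inbound team
Warm: the outbound team 218/354 = 61.6%, the inbound team 41/55 = 74.5% → the inbound team
Overall: the outbound team 223/375 = 59.5%, the inbound team 135/314 = 43.0% → the outbound team
The inbound team wins each lead group but the outbound team wins overall — the comparison reverses. The inbound team's leads skew toward cold, which has a lower base rate.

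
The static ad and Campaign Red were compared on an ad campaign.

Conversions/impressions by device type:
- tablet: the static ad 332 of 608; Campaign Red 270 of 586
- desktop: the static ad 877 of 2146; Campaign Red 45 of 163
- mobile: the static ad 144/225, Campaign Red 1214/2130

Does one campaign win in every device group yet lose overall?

Yes

Tablet: the static ad 332/608 = 54.6%, Campaign Red 270/586 = 46.1% → the static ad
Desktop: the static ad 877/2146 = 40.9%, Campaign Red 45/163 = 27.6% → the static ad
Mobile: the static ad 144/225 = 64.0%, Campaign Red 1214/2130 = 57.0% → the static ad
Overall: the static ad 1353/2979 = 45.4%, Campaign Red 1529/2879 = 53.1% → Campaign Red
The static ad wins each device group but Campaign Red wins overall — the comparison reverses. The static ad's impressions skew toward desktop, which has a lower base rate.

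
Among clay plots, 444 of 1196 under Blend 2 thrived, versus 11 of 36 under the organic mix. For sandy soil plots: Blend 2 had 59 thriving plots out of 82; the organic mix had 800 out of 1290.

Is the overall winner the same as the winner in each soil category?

No

Clay: Blend 2 444/1196 = 37.1%, the organic mix 11/36 = 30.6% → Blend 2
Sandy soil: Blend 2 59/82 = 72.0%, the organic mix 800/1290 = 62.0% → Blend 2
Overall: Blend 2 503/1278 = 39.4%, the organic mix 811/1326 = 61.2% → the organic mix
Blend 2 wins each soil group but the organic mix wins overall — the comparison reverses. Blend 2's plots skew toward clay, which has a lower base rate.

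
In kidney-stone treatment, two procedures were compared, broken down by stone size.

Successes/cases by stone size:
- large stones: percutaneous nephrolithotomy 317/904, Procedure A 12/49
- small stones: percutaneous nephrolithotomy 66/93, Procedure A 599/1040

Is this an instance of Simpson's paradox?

Yes

Large stones: percutaneous nephrolithotomy 317/904 = 35.1%, Procedure A 12/49 = 24.5% → percutaneous nephrolithotomy
Small stones: percutaneous nephrolithotomy 66/93 = 71.0%, Procedure A 599/1040 = 57.6% → percutaneous nephrolithotomy
Overall: percutaneous nephrolithotomy 383/997 = 38.4%, Procedure A 611/1089 = 56.1% → Procedure A
Percutaneous nephrolithotomy wins each stone group but Procedure A wins overall — the comparison reverses. Percutaneous nephrolithotomy's cases skew toward large stones, which has a lower base rate.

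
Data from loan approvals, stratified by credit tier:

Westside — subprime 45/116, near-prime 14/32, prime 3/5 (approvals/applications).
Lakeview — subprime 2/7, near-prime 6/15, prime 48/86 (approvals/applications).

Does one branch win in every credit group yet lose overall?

Subprime: Westside 45/116 = 38.8%, Lakeview 2/7 = 28.6% → Westside
Near-prime: Westside 14/32 = 43.8%, Lakeview 6/15 = 40.0% → Westside
Prime: Westside 3/5 = 60.0%, Lakeview 48/86 = 55.8% → Westside
Overall: Westside 62/153 = 40.5%, Lakeview 56/108 = 51.9% → Lakeview
Westside wins each credit group but Lakeview wins overall — the comparison reverses. Westside's applications skew toward subprime, which has a lower base rate.

Yes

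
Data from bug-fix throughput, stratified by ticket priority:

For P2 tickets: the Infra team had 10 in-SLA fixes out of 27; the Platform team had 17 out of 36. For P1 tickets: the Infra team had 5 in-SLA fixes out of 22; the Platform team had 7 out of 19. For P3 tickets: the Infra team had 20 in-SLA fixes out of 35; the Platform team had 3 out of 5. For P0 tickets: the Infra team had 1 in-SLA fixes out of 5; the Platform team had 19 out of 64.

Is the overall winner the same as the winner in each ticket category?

P2: the Infra team 10/27 = 37.0%, the Platform team 17/36 = 47.2% → the Platform team
P1: the Infra team 5/22 = 22.7%, the Platform team 7/19 = 36.8% → the Platform team
P3: the Infra team 20/35 = 57.1%, the Platform team 3/5 = 60.0% → the Platform team
P0: the Infra team 1/5 = 20.0%, the Platform team 19/64 = 29.7% → the Platform team
Overall: the Infra team 36/89 = 40.4%, the Platform team 46/124 = 37.1% → the Infra team
The Platform team wins each ticket group but the Infra team wins overall — the comparison reverses. The Platform team's tickets skew toward P0, which has a lower base rate.

No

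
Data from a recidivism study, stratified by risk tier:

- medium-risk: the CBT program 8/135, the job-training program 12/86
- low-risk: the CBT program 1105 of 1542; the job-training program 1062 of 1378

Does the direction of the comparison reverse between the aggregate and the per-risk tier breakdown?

No

Medium-risk: the CBT program 8/135 = 5.9%, the job-training program 12/86 = 14.0% → the job-training program
Low-risk: the CBT program 1105/1542 = 71.7%, the job-training program 1062/1378 = 77.1% → the job-training program
Overall: the CBT program 1113/1677 = 66.4%, the job-training program 1074/1464 = 73.4% → the job-training program
The job-training program wins overall and in every risk group — no reversal.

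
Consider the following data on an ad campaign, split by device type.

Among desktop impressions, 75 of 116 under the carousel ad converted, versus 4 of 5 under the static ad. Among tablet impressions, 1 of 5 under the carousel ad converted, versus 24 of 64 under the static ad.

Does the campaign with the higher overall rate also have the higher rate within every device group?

Desktop: the carousel ad 75/116 = 64.7%, the static ad 4/5 = 80.0% → the static ad
Tablet: the carousel ad 1/5 = 20.0%, the static ad 24/64 = 37.5% → the static ad
Overall: the carousel ad 76/121 = 62.8%, the static ad 28/69 = 40.6% → the carousel ad
The static ad wins each device group but the carousel ad wins overall — the comparison reverses. The static ad's impressions skew toward tablet, which has a lower base rate.

No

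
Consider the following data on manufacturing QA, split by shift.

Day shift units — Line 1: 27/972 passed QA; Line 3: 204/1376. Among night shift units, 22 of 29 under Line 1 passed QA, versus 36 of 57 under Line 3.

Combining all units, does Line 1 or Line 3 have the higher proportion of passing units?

Line 3

Day shift: Line 1 27/972 = 2.8%, Line 3 204/1376 = 14.8% → Line 3
Night shift: Line 1 22/29 = 75.9%, Line 3 36/57 = 63.2% → Line 1
Overall: Line 1 49/1001 = 4.9%, Line 3 240/1433 = 16.7% → Line 3
(Neither sweeps every shift group, but Line 3 has the higher pooled rate.)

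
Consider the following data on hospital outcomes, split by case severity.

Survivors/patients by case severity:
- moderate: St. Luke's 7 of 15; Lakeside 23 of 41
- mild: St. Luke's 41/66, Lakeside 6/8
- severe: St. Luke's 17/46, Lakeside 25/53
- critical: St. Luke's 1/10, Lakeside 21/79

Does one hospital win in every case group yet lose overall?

Yes

Moderate: St. Luke's 7/15 = 46.7%, Lakeside 23/41 = 56.1% → Lakeside
Mild: St. Luke's 41/66 = 62.1%, Lakeside 6/8 = 75.0% → Lakeside
Severe: St. Luke's 17/46 = 37.0%, Lakeside 25/53 = 47.2% → Lakeside
Critical: St. Luke's 1/10 = 10.0%, Lakeside 21/79 = 26.6% → Lakeside
Overall: St. Luke's 66/137 = 48.2%, Lakeside 75/181 = 41.4% → St. Luke's
Lakeside wins each case group but St. Luke's wins overall — the comparison reverses. Lakeside's patients skew toward critical, which has a lower base rate.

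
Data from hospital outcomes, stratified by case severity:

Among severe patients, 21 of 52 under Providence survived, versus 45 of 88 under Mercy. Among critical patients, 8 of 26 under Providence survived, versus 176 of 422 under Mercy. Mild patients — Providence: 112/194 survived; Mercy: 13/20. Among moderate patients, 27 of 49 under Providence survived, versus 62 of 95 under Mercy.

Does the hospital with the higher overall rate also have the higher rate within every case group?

Severe: Providence 21/52 = 40.4%, Mercy 45/88 = 51.1% → Mercy
Critical: Providence 8/26 = 30.8%, Mercy 176/422 = 41.7% → Mercy
Mild: Providence 112/194 = 57.7%, Mercy 13/20 = 65.0% → Mercy
Moderate: Providence 27/49 = 55.1%, Mercy 62/95 = 65.3% → Mercy
Overall: Providence 168/321 = 52.3%, Mercy 296/625 = 47.4% → Providence
Mercy wins each case group but Providence wins overall — the comparison reverses. Mercy's patients skew toward critical, which has a lower base rate.

No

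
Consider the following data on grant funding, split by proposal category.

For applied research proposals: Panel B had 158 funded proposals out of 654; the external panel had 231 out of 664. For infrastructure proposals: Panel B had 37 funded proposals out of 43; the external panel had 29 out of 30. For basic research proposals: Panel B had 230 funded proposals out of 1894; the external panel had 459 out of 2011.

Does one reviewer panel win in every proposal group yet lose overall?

Applied research: Panel B 158/654 = 24.2%, the external panel 231/664 = 34.8% → the external panel
Infrastructure: Panel B 37/43 = 86.0%, the external panel 29/30 = 96.7% → the external panel
Basic research: Panel B 230/1894 = 12.1%, the external panel 459/2011 = 22.8% → the external panel
Overall: Panel B 425/2591 = 16.4%, the external panel 719/2705 = 26.6% → the external panel
The external panel wins overall and in every proposal group — no reversal.

No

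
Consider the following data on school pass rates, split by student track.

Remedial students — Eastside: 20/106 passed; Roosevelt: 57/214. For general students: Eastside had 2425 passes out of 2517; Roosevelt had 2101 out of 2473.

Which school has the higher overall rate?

Eastside

Remedial: Eastside 20/106 = 18.9%, Roosevelt 57/214 = 26.6% → Roosevelt
General: Eastside 2425/2517 = 96.3%, Roosevelt 2101/2473 = 85.0% → Eastside
Overall: Eastside 2445/2623 = 93.2%, Roosevelt 2158/2687 = 80.3% → Eastside
(Neither sweeps every student group, but Eastside has the higher pooled rate.)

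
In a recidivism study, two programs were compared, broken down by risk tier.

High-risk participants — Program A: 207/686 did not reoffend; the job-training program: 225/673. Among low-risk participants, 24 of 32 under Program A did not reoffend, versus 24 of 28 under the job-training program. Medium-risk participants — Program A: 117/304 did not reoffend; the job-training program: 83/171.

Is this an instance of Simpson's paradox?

No

High-risk: Program A 207/686 = 30.2%, the job-training program 225/673 = 33.4% → the job-training program
Low-risk: Program A 24/32 = 75.0%, the job-training program 24/28 = 85.7% → the job-training program
Medium-risk: Program A 117/304 = 38.5%, the job-training program 83/171 = 48.5% → the job-training program
Overall: Program A 348/1022 = 34.1%, the job-training program 332/872 = 38.1% → the job-training program
The job-training program wins overall and in every risk group — no reversal.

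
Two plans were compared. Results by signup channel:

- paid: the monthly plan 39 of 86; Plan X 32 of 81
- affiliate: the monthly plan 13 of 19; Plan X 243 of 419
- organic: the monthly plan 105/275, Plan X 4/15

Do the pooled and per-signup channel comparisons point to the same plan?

No

Paid: the monthly plan 39/86 = 45.3%, Plan X 32/81 = 39.5% → the monthly plan
Affiliate: the monthly plan 13/19 = 68.4%, Plan X 243/419 = 58.0% → the monthly plan
Organic: the monthly plan 105/275 = 38.2%, Plan X 4/15 = 26.7% → the monthly plan
Overall: the monthly plan 157/380 = 41.3%, Plan X 279/515 = 54.2% → Plan X
The monthly plan wins each signup group but Plan X wins overall — the comparison reverses. The monthly plan's customers skew toward organic, which has a lower base rate.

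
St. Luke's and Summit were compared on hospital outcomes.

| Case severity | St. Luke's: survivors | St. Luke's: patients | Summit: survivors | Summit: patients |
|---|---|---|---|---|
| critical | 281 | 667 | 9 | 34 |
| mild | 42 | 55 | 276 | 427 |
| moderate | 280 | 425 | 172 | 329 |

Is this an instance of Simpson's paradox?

Yes

Critical: St. Luke's 281/667 = 42.1%, Summit 9/34 = 26.5% → St. Luke's
Mild: St. Luke's 42/55 = 76.4%, Summit 276/427 = 64.6% → St. Luke's
Moderate: St. Luke's 280/425 = 65.9%, Summit 172/329 = 52.3% → St. Luke's
Overall: St. Luke's 603/1147 = 52.6%, Summit 457/790 = 57.8% → Summit
St. Luke's wins each case group but Summit wins overall — the comparison reverses. St. Luke's's patients skew toward critical, which has a lower base rate.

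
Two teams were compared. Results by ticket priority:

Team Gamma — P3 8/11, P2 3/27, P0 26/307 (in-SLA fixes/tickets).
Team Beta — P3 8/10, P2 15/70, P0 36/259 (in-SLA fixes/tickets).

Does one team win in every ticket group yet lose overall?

P3: Team Gamma 8/11 = 72.7%, Team Beta 8/10 = 80.0% → Team Beta
P2: Team Gamma 3/27 = 11.1%, Team Beta 15/70 = 21.4% → Team Beta
P0: Team Gamma 26/307 = 8.5%, Team Beta 36/259 = 13.9% → Team Beta
Overall: Team Gamma 37/345 = 10.7%, Team Beta 59/339 = 17.4% → Team Beta
Team Beta wins overall and in every ticket group — no reversal.

No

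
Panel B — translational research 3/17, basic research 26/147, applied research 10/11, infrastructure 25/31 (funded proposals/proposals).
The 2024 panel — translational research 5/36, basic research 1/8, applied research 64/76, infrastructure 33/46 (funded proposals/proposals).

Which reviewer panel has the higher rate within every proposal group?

Translational research: Panel B 3/17 = 17.6%, the 2024 panel 5/36 = 13.9% → Panel B
Basic research: Panel B 26/147 = 17.7%, the 2024 panel 1/8 = 12.5% → Panel B
Applied research: Panel B 10/11 = 90.9%, the 2024 panel 64/76 = 84.2% → Panel B
Infrastructure: Panel B 25/31 = 80.6%, the 2024 panel 33/46 = 71.7% → Panel B
Panel B has the higher rate in all 4 groups.

Panel B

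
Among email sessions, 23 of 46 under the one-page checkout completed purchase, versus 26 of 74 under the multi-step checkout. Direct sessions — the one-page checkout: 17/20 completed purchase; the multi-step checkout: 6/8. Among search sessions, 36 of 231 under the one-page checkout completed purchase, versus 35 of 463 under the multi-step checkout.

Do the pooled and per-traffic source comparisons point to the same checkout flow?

Yes

Email: the one-page checkout 23/46 = 50.0%, the multi-step checkout 26/74 = 35.1% → the one-page checkout
Direct: the one-page checkout 17/20 = 85.0%, the multi-step checkout 6/8 = 75.0% → the one-page checkout
Search: the one-page checkout 36/231 = 15.6%, the multi-step checkout 35/463 = 7.6% → the one-page checkout
Overall: the one-page checkout 76/297 = 25.6%, the multi-step checkout 67/545 = 12.3% → the one-page checkout
The one-page checkout wins overall and in every traffic group — no reversal.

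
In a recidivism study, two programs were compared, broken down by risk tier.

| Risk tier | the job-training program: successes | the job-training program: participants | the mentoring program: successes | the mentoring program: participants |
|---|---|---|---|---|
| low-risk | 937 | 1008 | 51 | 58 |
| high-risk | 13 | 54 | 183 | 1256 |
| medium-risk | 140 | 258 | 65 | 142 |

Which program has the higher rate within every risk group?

the job-training program

Low-risk: the job-training program 937/1008 = 93.0%, the mentoring program 51/58 = 87.9% → the job-training program
High-risk: the job-training program 13/54 = 24.1%, the mentoring program 183/1256 = 14.6% → the job-training program
Medium-risk: the job-training program 140/258 = 54.3%, the mentoring program 65/142 = 45.8% → the job-training program
The job-training program has the higher rate in all 3 groups.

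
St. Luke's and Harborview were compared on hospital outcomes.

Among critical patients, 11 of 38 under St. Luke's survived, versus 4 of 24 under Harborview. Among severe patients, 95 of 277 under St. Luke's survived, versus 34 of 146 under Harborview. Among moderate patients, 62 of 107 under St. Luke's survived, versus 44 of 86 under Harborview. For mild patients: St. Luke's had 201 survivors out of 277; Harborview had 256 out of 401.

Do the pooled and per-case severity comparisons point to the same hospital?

Critical: St. Luke's 11/38 = 28.9%, Harborview 4/24 = 16.7% → St. Luke's
Severe: St. Luke's 95/277 = 34.3%, Harborview 34/146 = 23.3% → St. Luke's
Moderate: St. Luke's 62/107 = 57.9%, Harborview 44/86 = 51.2% → St. Luke's
Mild: St. Luke's 201/277 = 72.6%, Harborview 256/401 = 63.8% → St. Luke's
Overall: St. Luke's 369/699 = 52.8%, Harborview 338/657 = 51.4% → St. Luke's
St. Luke's wins overall and in every case group — no reversal.

Yes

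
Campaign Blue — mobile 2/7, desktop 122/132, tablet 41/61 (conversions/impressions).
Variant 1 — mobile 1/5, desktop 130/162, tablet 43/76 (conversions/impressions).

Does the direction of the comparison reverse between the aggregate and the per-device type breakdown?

No

Mobile: Campaign Blue 2/7 = 28.6%, Variant 1 1/5 = 20.0% → Campaign Blue
Desktop: Campaign Blue 122/132 = 92.4%, Variant 1 130/162 = 80.2% → Campaign Blue
Tablet: Campaign Blue 41/61 = 67.2%, Variant 1 43/76 = 56.6% → Campaign Blue
Overall: Campaign Blue 165/200 = 82.5%, Variant 1 174/243 = 71.6% → Campaign Blue
Campaign Blue wins overall and in every device group — no reversal.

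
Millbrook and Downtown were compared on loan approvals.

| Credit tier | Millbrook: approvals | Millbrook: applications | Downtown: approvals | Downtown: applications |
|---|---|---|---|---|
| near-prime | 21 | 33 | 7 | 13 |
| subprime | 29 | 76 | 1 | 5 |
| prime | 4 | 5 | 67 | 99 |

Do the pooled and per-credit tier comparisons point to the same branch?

Near-prime: Millbrook 21/33 = 63.6%, Downtown 7/13 = 53.8% → Millbrook
Subprime: Millbrook 29/76 = 38.2%, Downtown 1/5 = 20.0% → Millbrook
Prime: Millbrook 4/5 = 80.0%, Downtown 67/99 = 67.7% → Millbrook
Overall: Millbrook 54/114 = 47.4%, Downtown 75/117 = 64.1% → Downtown
Millbrook wins each credit group but Downtown wins overall — the comparison reverses. Millbrook's applications skew toward subprime, which has a lower base rate.

No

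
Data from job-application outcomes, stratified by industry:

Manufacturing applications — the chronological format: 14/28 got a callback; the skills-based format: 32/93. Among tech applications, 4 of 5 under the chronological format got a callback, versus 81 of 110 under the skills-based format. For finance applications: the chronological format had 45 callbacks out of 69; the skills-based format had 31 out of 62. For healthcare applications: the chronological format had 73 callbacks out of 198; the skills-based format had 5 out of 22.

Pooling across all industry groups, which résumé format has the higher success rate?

Manufacturing: the chronological format 14/28 = 50.0%, the skills-based format 32/93 = 34.4% → the chronological format
Tech: the chronological format 4/5 = 80.0%, the skills-based format 81/110 = 73.6% → the chronological format
Finance: the chronological format 45/69 = 65.2%, the skills-based format 31/62 = 50.0% → the chronological format
Healthcare: the chronological format 73/198 = 36.9%, the skills-based format 5/22 = 22.7% → the chronological format
Overall: the chronological format 136/300 = 45.3%, the skills-based format 149/287 = 51.9% → the skills-based format
(The chronological format wins every industry group but the skills-based format wins overall — the chronological format's applications skew toward the low-rate healthcare group.)

the skills-based format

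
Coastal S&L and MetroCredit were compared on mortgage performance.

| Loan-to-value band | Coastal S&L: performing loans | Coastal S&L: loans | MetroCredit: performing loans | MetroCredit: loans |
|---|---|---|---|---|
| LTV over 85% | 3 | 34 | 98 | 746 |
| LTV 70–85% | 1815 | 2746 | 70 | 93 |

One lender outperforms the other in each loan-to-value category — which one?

MetroCredit

LTV over 85%: Coastal S&L 3/34 = 8.8%, MetroCredit 98/746 = 13.1% → MetroCredit
LTV 70–85%: Coastal S&L 1815/2746 = 66.1%, MetroCredit 70/93 = 75.3% → MetroCredit
MetroCredit has the higher rate in both groups.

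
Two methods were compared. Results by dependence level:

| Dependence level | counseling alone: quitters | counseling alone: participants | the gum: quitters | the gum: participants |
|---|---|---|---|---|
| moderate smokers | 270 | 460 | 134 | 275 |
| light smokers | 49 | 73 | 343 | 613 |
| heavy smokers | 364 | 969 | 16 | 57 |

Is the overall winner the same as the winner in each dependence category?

No

Moderate smokers: counseling alone 270/460 = 58.7%, the gum 134/275 = 48.7% → counseling alone
Light smokers: counseling alone 49/73 = 67.1%, the gum 343/613 = 56.0% → counseling alone
Heavy smokers: counseling alone 364/969 = 37.6%, the gum 16/57 = 28.1% → counseling alone
Overall: counseling alone 683/1502 = 45.5%, the gum 493/945 = 52.2% → the gum
Counseling alone wins each dependence group but the gum wins overall — the comparison reverses. Counseling alone's participants skew toward heavy smokers, which has a lower base rate.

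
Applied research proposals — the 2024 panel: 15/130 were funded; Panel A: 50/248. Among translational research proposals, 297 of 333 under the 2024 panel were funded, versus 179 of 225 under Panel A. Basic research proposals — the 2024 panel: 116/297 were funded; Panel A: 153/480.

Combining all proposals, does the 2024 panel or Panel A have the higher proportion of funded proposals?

Applied research: the 2024 panel 15/130 = 11.5%, Panel A 50/248 = 20.2% → Panel A
Translational research: the 2024 panel 297/333 = 89.2%, Panel A 179/225 = 79.6% → the 2024 panel
Basic research: the 2024 panel 116/297 = 39.1%, Panel A 153/480 = 31.9% → the 2024 panel
Overall: the 2024 panel 428/760 = 56.3%, Panel A 382/953 = 40.1% → the 2024 panel
(Neither sweeps every proposal group, but the 2024 panel has the higher pooled rate.)

the 2024 panel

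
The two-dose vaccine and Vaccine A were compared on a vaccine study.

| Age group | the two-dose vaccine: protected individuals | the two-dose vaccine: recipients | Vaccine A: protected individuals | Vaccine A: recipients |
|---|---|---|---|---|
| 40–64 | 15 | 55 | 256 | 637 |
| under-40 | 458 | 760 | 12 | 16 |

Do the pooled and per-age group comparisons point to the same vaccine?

No

40–64: the two-dose vaccine 15/55 = 27.3%, Vaccine A 256/637 = 40.2% → Vaccine A
Under-40: the two-dose vaccine 458/760 = 60.3%, Vaccine A 12/16 = 75.0% → Vaccine A
Overall: the two-dose vaccine 473/815 = 58.0%, Vaccine A 268/653 = 41.0% → the two-dose vaccine
Vaccine A wins each age group but the two-dose vaccine wins overall — the comparison reverses. Vaccine A's recipients skew toward 40–64, which has a lower base rate.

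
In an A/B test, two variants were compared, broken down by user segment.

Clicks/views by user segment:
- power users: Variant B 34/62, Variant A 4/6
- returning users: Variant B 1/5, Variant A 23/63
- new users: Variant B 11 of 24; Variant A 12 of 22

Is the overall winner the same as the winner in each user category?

Power users: Variant B 34/62 = 54.8%, Variant A 4/6 = 66.7% → Variant A
Returning users: Variant B 1/5 = 20.0%, Variant A 23/63 = 36.5% → Variant A
New users: Variant B 11/24 = 45.8%, Variant A 12/22 = 54.5% → Variant A
Overall: Variant B 46/91 = 50.5%, Variant A 39/91 = 42.9% → Variant B
Variant A wins each user group but Variant B wins overall — the comparison reverses. Variant A's views skew toward returning users, which has a lower base rate.

No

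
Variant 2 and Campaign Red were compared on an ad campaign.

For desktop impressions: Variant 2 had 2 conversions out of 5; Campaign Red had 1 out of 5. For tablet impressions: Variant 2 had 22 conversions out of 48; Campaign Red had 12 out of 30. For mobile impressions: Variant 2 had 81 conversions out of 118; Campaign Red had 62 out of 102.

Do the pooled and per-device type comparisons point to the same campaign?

Desktop: Variant 2 2/5 = 40.0%, Campaign Red 1/5 = 20.0% → Variant 2
Tablet: Variant 2 22/48 = 45.8%, Campaign Red 12/30 = 40.0% → Variant 2
Mobile: Variant 2 81/118 = 68.6%, Campaign Red 62/102 = 60.8% → Variant 2
Overall: Variant 2 105/171 = 61.4%, Campaign Red 75/137 = 54.7% → Variant 2
Variant 2 wins overall and in every device group — no reversal.

Yes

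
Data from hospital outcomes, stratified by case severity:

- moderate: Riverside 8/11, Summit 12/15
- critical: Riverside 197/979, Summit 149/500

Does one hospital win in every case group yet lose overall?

No

Moderate: Riverside 8/11 = 72.7%, Summit 12/15 = 80.0% → Summit
Critical: Riverside 197/979 = 20.1%, Summit 149/500 = 29.8% → Summit
Overall: Riverside 205/990 = 20.7%, Summit 161/515 = 31.3% → Summit
Summit wins overall and in every case group — no reversal.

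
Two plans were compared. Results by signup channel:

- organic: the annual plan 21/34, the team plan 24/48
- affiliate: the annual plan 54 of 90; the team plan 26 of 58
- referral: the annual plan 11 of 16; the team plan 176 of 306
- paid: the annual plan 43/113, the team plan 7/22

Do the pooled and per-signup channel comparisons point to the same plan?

Organic: the annual plan 21/34 = 61.8%, the team plan 24/48 = 50.0% → the annual plan
Affiliate: the annual plan 54/90 = 60.0%, the team plan 26/58 = 44.8% → the annual plan
Referral: the annual plan 11/16 = 68.8%, the team plan 176/306 = 57.5% → the annual plan
Paid: the annual plan 43/113 = 38.1%, the team plan 7/22 = 31.8% → the annual plan
Overall: the annual plan 129/253 = 51.0%, the team plan 233/434 = 53.7% → the team plan
The annual plan wins each signup group but the team plan wins overall — the comparison reverses. The annual plan's customers skew toward paid, which has a lower base rate.

No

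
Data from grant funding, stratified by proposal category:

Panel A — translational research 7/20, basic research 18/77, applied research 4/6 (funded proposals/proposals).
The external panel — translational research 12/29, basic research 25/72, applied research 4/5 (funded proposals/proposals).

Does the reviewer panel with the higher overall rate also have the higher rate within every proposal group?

Yes

Translational research: Panel A 7/20 = 35.0%, the external panel 12/29 = 41.4% → the external panel
Basic research: Panel A 18/77 = 23.4%, the external panel 25/72 = 34.7% → the external panel
Applied research: Panel A 4/6 = 66.7%, the external panel 4/5 = 80.0% → the external panel
Overall: Panel A 29/103 = 28.2%, the external panel 41/106 = 38.7% → the external panel
The external panel wins overall and in every proposal group — no reversal.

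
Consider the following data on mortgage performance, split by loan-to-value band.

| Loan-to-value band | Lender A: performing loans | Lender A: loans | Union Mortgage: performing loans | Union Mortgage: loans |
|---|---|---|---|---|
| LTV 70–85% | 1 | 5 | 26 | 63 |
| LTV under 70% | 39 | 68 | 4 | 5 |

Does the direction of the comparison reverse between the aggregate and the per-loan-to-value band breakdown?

Yes

LTV 70–85%: Lender A 1/5 = 20.0%, Union Mortgage 26/63 = 41.3% → Union Mortgage
LTV under 70%: Lender A 39/68 = 57.4%, Union Mortgage 4/5 = 80.0% → Union Mortgage
Overall: Lender A 40/73 = 54.8%, Union Mortgage 30/68 = 44.1% → Lender A
Union Mortgage wins each loan-to-value group but Lender A wins overall — the comparison reverses. Union Mortgage's loans skew toward LTV 70–85%, which has a lower base rate.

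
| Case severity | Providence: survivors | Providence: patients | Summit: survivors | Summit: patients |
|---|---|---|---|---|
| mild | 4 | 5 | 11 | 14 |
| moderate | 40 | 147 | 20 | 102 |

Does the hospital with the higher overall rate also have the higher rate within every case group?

Mild: Providence 4/5 = 80.0%, Summit 11/14 = 78.6% → Providence
Moderate: Providence 40/147 = 27.2%, Summit 20/102 = 19.6% → Providence
Overall: Providence 44/152 = 28.9%, Summit 31/116 = 26.7% → Providence
Providence wins overall and in every case group — no reversal.

Yes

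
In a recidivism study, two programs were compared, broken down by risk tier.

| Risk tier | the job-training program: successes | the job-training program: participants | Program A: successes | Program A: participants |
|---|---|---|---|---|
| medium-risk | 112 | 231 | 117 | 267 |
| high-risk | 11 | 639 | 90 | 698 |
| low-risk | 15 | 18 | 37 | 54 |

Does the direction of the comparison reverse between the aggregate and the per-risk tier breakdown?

Medium-risk: the job-training program 112/231 = 48.5%, Program A 117/267 = 43.8% → the job-training program
High-risk: the job-training program 11/639 = 1.7%, Program A 90/698 = 12.9% → Program A
Low-risk: the job-training program 15/18 = 83.3%, Program A 37/54 = 68.5% → the job-training program
Overall: the job-training program 138/888 = 15.5%, Program A 244/1019 = 23.9% → Program A
Neither sweeps: the job-training program wins 2 of 3 groups, Program A wins 1. Program A wins overall but not every group — no Simpson reversal.

No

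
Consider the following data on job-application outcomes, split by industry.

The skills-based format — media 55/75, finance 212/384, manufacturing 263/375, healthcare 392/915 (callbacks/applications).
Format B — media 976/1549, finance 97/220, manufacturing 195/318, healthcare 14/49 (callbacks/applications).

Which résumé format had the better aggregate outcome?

Media: the skills-based format 55/75 = 73.3%, Format B 976/1549 = 63.0% → the skills-based format
Finance: the skills-based format 212/384 = 55.2%, Format B 97/220 = 44.1% → the skills-based format
Manufacturing: the skills-based format 263/375 = 70.1%, Format B 195/318 = 61.3% → the skills-based format
Healthcare: the skills-based format 392/915 = 42.8%, Format B 14/49 = 28.6% → the skills-based format
Overall: the skills-based format 922/1749 = 52.7%, Format B 1282/2136 = 60.0% → Format B
(The skills-based format wins every industry group but Format B wins overall — the skills-based format's applications skew toward the low-rate healthcare group.)

Format B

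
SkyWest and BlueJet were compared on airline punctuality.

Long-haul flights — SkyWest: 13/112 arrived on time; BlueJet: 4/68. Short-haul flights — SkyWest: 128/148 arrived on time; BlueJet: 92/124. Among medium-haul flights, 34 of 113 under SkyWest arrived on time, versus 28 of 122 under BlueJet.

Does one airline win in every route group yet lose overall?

No

Long-haul: SkyWest 13/112 = 11.6%, BlueJet 4/68 = 5.9% → SkyWest
Short-haul: SkyWest 128/148 = 86.5%, BlueJet 92/124 = 74.2% → SkyWest
Medium-haul: SkyWest 34/113 = 30.1%, BlueJet 28/122 = 23.0% → SkyWest
Overall: SkyWest 175/373 = 46.9%, BlueJet 124/314 = 39.5% → SkyWest
SkyWest wins overall and in every route group — no reversal.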